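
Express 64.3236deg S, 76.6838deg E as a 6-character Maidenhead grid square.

MC85iq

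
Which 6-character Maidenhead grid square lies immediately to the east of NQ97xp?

OQ07ap

Longitude subsquare x = 23; +1 → 24, wraps to 0 = a, carry into square.
Longitude square 9; +1 → 10, wraps to 0, carry into field.
Longitude field N = 13; +1 → 14 = O.
The latitude characters are unchanged.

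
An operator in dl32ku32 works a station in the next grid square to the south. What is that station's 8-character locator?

Latitude extended square 2; −1 → 1.
The longitude characters are unchanged.

DL32ku31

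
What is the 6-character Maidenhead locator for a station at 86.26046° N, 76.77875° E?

MR86jg

Offset from 180°W / 90°S: lon 256.7788°, lat 176.2605°.
Field: lon ⌊256.7788/20⌋ = 12 → M; lat ⌊176.2605/10⌋ = 17 → R.
Square: lon ⌊16.7788/2⌋ = 8; lat ⌊6.2605/1⌋ = 6.
Subsquare: lon ⌊0.7788/0.0833333⌋ = 9 → j; lat ⌊0.2605/0.0416667⌋ = 6 → g.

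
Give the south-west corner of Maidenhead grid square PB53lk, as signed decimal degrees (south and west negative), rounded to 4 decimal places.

Field P=15, B=1: +15·20° lon, +1·10° lat → SW at lon 120°, lat -80°.
Square 5, 3: +5·2° lon, +3·1° lat → SW at lon 130°, lat -77°.
Subsquare l=11, k=10: +11·0.0833333° lon, +10·0.0416667° lat → SW at lon 130.917°, lat -76.5833°.
latitude -76.5833, longitude 130.9167.

-76.5833, 130.9167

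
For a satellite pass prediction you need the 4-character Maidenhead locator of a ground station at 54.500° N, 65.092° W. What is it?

FO74

Shift to the Maidenhead origin (180°W, 90°S): lon 114.91, lat 144.50.
Field: lon ⌊114.91/20⌋ = 5 → F; lat ⌊144.50/10⌋ = 14 → O.
Square: lon ⌊14.91/2⌋ = 7; lat ⌊4.50/1⌋ = 4.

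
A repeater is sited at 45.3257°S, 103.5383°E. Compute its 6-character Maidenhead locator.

OE14sq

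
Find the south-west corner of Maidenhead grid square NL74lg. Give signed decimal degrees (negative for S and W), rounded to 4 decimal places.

24.2500, 94.9167

Field N=13, L=11: +13·20° lon, +11·10° lat → SW at lon 80°, lat 20°.
Square 7, 4: +7·2° lon, +4·1° lat → SW at lon 94°, lat 24°.
Subsquare l=11, g=6: +11·0.0833333° lon, +6·0.0416667° lat → SW at lon 94.9167°, lat 24.25°.
latitude 24.2500, longitude 94.9167.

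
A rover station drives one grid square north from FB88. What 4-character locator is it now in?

FB89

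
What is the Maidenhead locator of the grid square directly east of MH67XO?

MH77ao

Longitude subsquare x = 23; +1 → 24, wraps to 0 = a, carry into square.
Longitude square 6; +1 → 7.
The latitude characters are unchanged.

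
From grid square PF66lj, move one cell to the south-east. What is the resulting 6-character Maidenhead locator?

Longitude subsquare l = 11; +1 → 12 = m.
Latitude subsquare j = 9; −1 → 8 = i.

PF66mi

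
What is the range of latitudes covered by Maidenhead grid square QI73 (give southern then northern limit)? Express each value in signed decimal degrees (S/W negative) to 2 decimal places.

-7.00, -6.00

Field Q=16, I=8: +16·20° lon, +8·10° lat → SW at lon 140°, lat -10°.
Square 7, 3: +7·2° lon, +3·1° lat → SW at lon 154°, lat -7°.
Cell spans 2° lon × 1° lat.
south -7.00, north -6.00.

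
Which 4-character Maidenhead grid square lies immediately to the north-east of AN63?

Longitude square 6; +1 → 7.
Latitude square 3; +1 → 4.

AN74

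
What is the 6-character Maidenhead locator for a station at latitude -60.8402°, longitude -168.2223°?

AC59vd

Add 180° to longitude and 90° to latitude: 11.7777, 29.1598.
Field: lon ⌊11.7777/20⌋ = 0 → A; lat ⌊29.1598/10⌋ = 2 → C.
Square: lon ⌊11.7777/2⌋ = 5; lat ⌊9.1598/1⌋ = 9.
Subsquare: lon ⌊1.7777/0.0833333⌋ = 21 → v; lat ⌊0.1598/0.0416667⌋ = 3 → d.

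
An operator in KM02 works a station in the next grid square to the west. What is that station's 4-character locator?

JM92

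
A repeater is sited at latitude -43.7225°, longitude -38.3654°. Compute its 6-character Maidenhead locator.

Shift to the Maidenhead origin (180°W, 90°S): lon 141.6346, lat 46.2775.
Field (20°×10°, letters A–R): 141.6346/20 → 7 → H, 46.2775/10 → 4 → E; chars HE.
Square (2°×1°, digits 0–9): 1.6346/2 → 0, 6.2775/1 → 6; chars 06.
Subsquare (5′×2.5′, letters a–x): 1.6346/0.0833333 → 19 → t, 0.2775/0.0416667 → 6 → g; chars tg.

HE06tg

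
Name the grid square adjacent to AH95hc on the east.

AH95ic

Longitude subsquare h = 7; +1 → 8 = i.
The latitude characters are unchanged.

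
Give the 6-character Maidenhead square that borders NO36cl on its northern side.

NO36cm

Latitude subsquare l = 11; +1 → 12 = m.
The longitude characters are unchanged.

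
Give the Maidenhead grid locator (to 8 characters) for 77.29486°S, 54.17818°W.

GB22vq89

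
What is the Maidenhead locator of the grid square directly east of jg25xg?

JG35ag

Longitude subsquare x = 23; +1 → 24, wraps to 0 = a, carry into square.
Longitude square 2; +1 → 3.
The latitude characters are unchanged.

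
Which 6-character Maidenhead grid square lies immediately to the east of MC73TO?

MC73uo

Longitude subsquare t = 19; +1 → 20 = u.
The latitude characters are unchanged.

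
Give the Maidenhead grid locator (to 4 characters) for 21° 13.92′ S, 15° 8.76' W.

Shift to the Maidenhead origin (180°W, 90°S): lon 164.85, lat 68.77.
Field: 164.85/20 → 8 → I, 68.77/10 → 6 → G; chars IG.
Square: 4.85/2 → 2, 8.77/1 → 8; chars 28.

IG28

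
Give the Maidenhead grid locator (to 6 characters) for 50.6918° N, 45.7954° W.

Add 180° to longitude and 90° to latitude: 134.2046, 140.6918.
Field: lon ⌊134.2046/20⌋ = 6 → G; lat ⌊140.6918/10⌋ = 14 → O.
Square: lon ⌊14.2046/2⌋ = 7; lat ⌊0.6918/1⌋ = 0.
Subsquare: lon ⌊0.2046/0.0833333⌋ = 2 → c; lat ⌊0.6918/0.0416667⌋ = 16 → q.

GO70cq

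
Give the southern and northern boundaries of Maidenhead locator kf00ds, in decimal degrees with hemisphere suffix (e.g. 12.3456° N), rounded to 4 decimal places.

Field K=10, F=5: +10·20° lon, +5·10° lat → SW at lon 20°, lat -40°.
Square 0, 0: +0·2° lon, +0·1° lat → SW at lon 20°, lat -40°.
Subsquare d=3, s=18: +3·0.0833333° lon, +18·0.0416667° lat → SW at lon 20.25°, lat -39.25°.
Cell spans 0.0833333° lon × 0.0416667° lat.
south 39.2500° S, north 39.2083° S.

39.2500° S, 39.2083° S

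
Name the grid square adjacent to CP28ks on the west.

Longitude subsquare k = 10; −1 → 9 = j.
The latitude characters are unchanged.

CP28js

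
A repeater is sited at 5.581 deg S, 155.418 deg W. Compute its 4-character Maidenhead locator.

Add 180° to longitude and 90° to latitude: 24.58, 84.42.
Field: lon ⌊24.58/20⌋ = 1 → B; lat ⌊84.42/10⌋ = 8 → I.
Square: lon ⌊4.58/2⌋ = 2; lat ⌊4.42/1⌋ = 4.

BI24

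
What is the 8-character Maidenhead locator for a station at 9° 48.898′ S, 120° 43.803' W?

Shift to the Maidenhead origin (180°W, 90°S): lon 59.26995, lat 80.18503.
Field: lon ⌊59.26995/20⌋ = 2 → C; lat ⌊80.18503/10⌋ = 8 → I.
Square: lon ⌊19.26995/2⌋ = 9; lat ⌊0.18503/1⌋ = 0.
Subsquare: lon ⌊1.26995/0.0833333⌋ = 15 → p; lat ⌊0.18503/0.0416667⌋ = 4 → e.
Extended square: lon ⌊0.01995/0.00833333⌋ = 2; lat ⌊0.01837/0.00416667⌋ = 4.

CI90pe24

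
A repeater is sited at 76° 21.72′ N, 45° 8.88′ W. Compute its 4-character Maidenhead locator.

GQ76

Add 180° to longitude and 90° to latitude: 134.85, 166.36.
Field: lon ⌊134.85/20⌋ = 6 → G; lat ⌊166.36/10⌋ = 16 → Q.
Square: lon ⌊14.85/2⌋ = 7; lat ⌊6.36/1⌋ = 6.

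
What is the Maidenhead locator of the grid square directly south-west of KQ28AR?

Longitude subsquare a = 0; −1 → -1, wraps to 23 = x, carry into square.
Longitude square 2; −1 → 1.
Latitude subsquare r = 17; −1 → 16 = q.

KQ18xq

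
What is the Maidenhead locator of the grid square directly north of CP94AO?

CP94ap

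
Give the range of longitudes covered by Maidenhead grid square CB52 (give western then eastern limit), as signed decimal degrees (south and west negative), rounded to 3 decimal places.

Field C=2, B=1: +2·20° lon, +1·10° lat → SW at lon -140°, lat -80°.
Square 5, 2: +5·2° lon, +2·1° lat → SW at lon -130°, lat -78°.
Cell spans 2° lon × 1° lat.
west -130.000, east -128.000.

-130.000, -128.000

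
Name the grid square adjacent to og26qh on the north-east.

Longitude subsquare q = 16; +1 → 17 = r.
Latitude subsquare h = 7; +1 → 8 = i.

OG26ri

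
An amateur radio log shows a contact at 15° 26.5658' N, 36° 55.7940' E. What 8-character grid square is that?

KK85lk16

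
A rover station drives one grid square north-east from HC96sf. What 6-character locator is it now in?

Longitude subsquare s = 18; +1 → 19 = t.
Latitude subsquare f = 5; +1 → 6 = g.

HC96tg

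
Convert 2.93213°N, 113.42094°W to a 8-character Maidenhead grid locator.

DJ32gw93

Shift to the Maidenhead origin (180°W, 90°S): lon 66.57906, lat 92.93213.
Field: 66.57906/20 → 3 → D, 92.93213/10 → 9 → J; chars DJ.
Square: 6.57906/2 → 3, 2.93213/1 → 2; chars 32.
Subsquare: 0.57906/0.0833333 → 6 → g, 0.93213/0.0416667 → 22 → w; chars gw.
Extended square: 0.07906/0.00833333 → 9, 0.01546/0.00416667 → 3; chars 93.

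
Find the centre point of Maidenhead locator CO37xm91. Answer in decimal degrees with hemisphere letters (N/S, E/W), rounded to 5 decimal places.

Field C=2, O=14: +2·20° lon, +14·10° lat → SW at lon -140°, lat 50°.
Square 3, 7: +3·2° lon, +7·1° lat → SW at lon -134°, lat 57°.
Subsquare x=23, m=12: +23·0.0833333° lon, +12·0.0416667° lat → SW at lon -132.083°, lat 57.5°.
Extended square 9, 1: +9·0.00833333° lon, +1·0.00416667° lat → SW at lon -132.008°, lat 57.5042°.
Cell spans 0.00833333° lon × 0.00416667° lat. Centre is SW corner plus half of each.
latitude 57.50625° N, longitude 132.00417° W.

57.50625° N, 132.00417° W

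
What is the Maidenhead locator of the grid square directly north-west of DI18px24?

DI18px15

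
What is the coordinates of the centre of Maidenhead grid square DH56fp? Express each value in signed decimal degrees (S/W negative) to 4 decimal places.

Field D=3, H=7: +3·20° lon, +7·10° lat → SW at lon -120°, lat -20°.
Square 5, 6: +5·2° lon, +6·1° lat → SW at lon -110°, lat -14°.
Subsquare f=5, p=15: +5·0.0833333° lon, +15·0.0416667° lat → SW at lon -109.583°, lat -13.375°.
Cell spans 0.0833333° lon × 0.0416667° lat. Centre is SW corner plus half of each.
latitude -13.3542, longitude -109.5417.

-13.3542, -109.5417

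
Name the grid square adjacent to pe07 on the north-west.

Longitude square 0; −1 → -1, wraps to 9, carry into field.
Longitude field P = 15; −1 → 14 = O.
Latitude square 7; +1 → 8.

OE98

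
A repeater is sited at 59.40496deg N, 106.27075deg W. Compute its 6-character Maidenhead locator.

DO69uj

Add 180° to longitude and 90° to latitude: 73.7292, 149.4050.
Field (20°×10°, letters A–R): lon ⌊73.7292/20⌋ = 3 → D; lat ⌊149.4050/10⌋ = 14 → O.
Square (2°×1°, digits 0–9): lon ⌊13.7292/2⌋ = 6; lat ⌊9.4050/1⌋ = 9.
Subsquare (5′×2.5′, letters a–x): lon ⌊1.7292/0.0833333⌋ = 20 → u; lat ⌊0.4050/0.0416667⌋ = 9 → j.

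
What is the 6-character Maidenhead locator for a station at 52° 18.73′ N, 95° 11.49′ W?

Shift to the Maidenhead origin (180°W, 90°S): lon 84.8085, lat 142.3122.
Field: 84.8085/20 → 4 → E, 142.3122/10 → 14 → O; chars EO.
Square: 4.8085/2 → 2, 2.3122/1 → 2; chars 22.
Subsquare: 0.8085/0.0833333 → 9 → j, 0.3122/0.0416667 → 7 → h; chars jh.

EO22jh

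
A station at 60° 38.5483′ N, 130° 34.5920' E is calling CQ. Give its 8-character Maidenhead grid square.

PP50gp94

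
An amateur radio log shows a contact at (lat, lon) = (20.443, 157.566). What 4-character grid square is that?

QL80

Add 180° to longitude and 90° to latitude: 337.57, 110.44.
Field: 337.57/20 → 16 → Q, 110.44/10 → 11 → L; chars QL.
Square: 17.57/2 → 8, 0.44/1 → 0; chars 80.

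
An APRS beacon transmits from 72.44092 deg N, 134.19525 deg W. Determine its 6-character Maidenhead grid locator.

CQ22vk

Offset from 180°W / 90°S: lon 45.8048°, lat 162.4409°.
Field (20°×10°, letters A–R): lon ⌊45.8048/20⌋ = 2 → C; lat ⌊162.4409/10⌋ = 16 → Q.
Square (2°×1°, digits 0–9): lon ⌊5.8048/2⌋ = 2; lat ⌊2.4409/1⌋ = 2.
Subsquare (5′×2.5′, letters a–x): lon ⌊1.8048/0.0833333⌋ = 21 → v; lat ⌊0.4409/0.0416667⌋ = 10 → k.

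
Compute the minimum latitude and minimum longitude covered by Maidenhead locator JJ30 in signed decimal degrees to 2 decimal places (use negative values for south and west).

Field J=9, J=9: +9·20° lon, +9·10° lat → SW at lon 0°, lat 0°.
Square 3, 0: +3·2° lon, +0·1° lat → SW at lon 6°, lat 0°.
latitude 0.00, longitude 6.00.

0.00, 6.00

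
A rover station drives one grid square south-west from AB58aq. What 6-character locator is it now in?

Longitude subsquare a = 0; −1 → -1, wraps to 23 = x, carry into square.
Longitude square 5; −1 → 4.
Latitude subsquare q = 16; −1 → 15 = p.

AB48xp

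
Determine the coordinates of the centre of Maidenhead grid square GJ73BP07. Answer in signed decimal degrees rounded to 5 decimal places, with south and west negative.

Field G=6, J=9: +6·20° lon, +9·10° lat → SW at lon -60°, lat 0°.
Square 7, 3: +7·2° lon, +3·1° lat → SW at lon -46°, lat 3°.
Subsquare b=1, p=15: +1·0.0833333° lon, +15·0.0416667° lat → SW at lon -45.9167°, lat 3.625°.
Extended square 0, 7: +0·0.00833333° lon, +7·0.00416667° lat → SW at lon -45.9167°, lat 3.65417°.
Cell spans 0.00833333° lon × 0.00416667° lat. Centre is SW corner plus half of each.
latitude 3.65625, longitude -45.91250.

3.65625, -45.91250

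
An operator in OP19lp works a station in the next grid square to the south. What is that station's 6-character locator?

OP19lo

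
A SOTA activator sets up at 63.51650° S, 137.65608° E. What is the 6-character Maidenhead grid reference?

Offset from 180°W / 90°S: lon 317.6561°, lat 26.4835°.
Field: lon ⌊317.6561/20⌋ = 15 → P; lat ⌊26.4835/10⌋ = 2 → C.
Square: lon ⌊17.6561/2⌋ = 8; lat ⌊6.4835/1⌋ = 6.
Subsquare: lon ⌊1.6561/0.0833333⌋ = 19 → t; lat ⌊0.4835/0.0416667⌋ = 11 → l.

PC86tl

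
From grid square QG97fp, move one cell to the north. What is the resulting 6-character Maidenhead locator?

Latitude subsquare p = 15; +1 → 16 = q.
The longitude characters are unchanged.

QG97fq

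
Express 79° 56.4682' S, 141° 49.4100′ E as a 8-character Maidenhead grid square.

Add 180° to longitude and 90° to latitude: 321.82350, 10.05886.
Field: 321.82350/20 → 16 → Q, 10.05886/10 → 1 → B; chars QB.
Square: 1.82350/2 → 0, 0.05886/1 → 0; chars 00.
Subsquare: 1.82350/0.0833333 → 21 → v, 0.05886/0.0416667 → 1 → b; chars vb.
Extended square: 0.07350/0.00833333 → 8, 0.01720/0.00416667 → 4; chars 84.

QB00vb84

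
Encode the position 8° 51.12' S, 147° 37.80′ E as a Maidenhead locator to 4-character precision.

QI31

Offset from 180°W / 90°S: lon 327.63°, lat 81.15°.
Field: lon ⌊327.63/20⌋ = 16 → Q; lat ⌊81.15/10⌋ = 8 → I.
Square: lon ⌊7.63/2⌋ = 3; lat ⌊1.15/1⌋ = 1.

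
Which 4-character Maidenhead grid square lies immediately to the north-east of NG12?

Longitude square 1; +1 → 2.
Latitude square 2; +1 → 3.

NG23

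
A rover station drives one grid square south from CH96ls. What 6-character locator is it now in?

CH96lr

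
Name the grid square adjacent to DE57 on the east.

DE67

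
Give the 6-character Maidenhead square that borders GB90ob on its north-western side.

Longitude subsquare o = 14; −1 → 13 = n.
Latitude subsquare b = 1; +1 → 2 = c.

GB90nc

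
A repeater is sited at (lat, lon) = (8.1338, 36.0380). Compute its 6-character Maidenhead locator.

KJ88ad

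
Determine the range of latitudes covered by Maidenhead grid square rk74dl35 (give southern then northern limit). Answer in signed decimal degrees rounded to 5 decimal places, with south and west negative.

14.47917, 14.48333

Field R=17, K=10: +17·20° lon, +10·10° lat → SW at lon 160°, lat 10°.
Square 7, 4: +7·2° lon, +4·1° lat → SW at lon 174°, lat 14°.
Subsquare d=3, l=11: +3·0.0833333° lon, +11·0.0416667° lat → SW at lon 174.25°, lat 14.4583°.
Extended square 3, 5: +3·0.00833333° lon, +5·0.00416667° lat → SW at lon 174.275°, lat 14.4792°.
Cell spans 0.00833333° lon × 0.00416667° lat.
south 14.47917, north 14.48333.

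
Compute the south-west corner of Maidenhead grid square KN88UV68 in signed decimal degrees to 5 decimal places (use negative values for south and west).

48.90833, 37.71667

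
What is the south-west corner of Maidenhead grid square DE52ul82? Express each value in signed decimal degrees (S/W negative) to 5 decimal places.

Field D=3, E=4: +3·20° lon, +4·10° lat → SW at lon -120°, lat -50°.
Square 5, 2: +5·2° lon, +2·1° lat → SW at lon -110°, lat -48°.
Subsquare u=20, l=11: +20·0.0833333° lon, +11·0.0416667° lat → SW at lon -108.333°, lat -47.5417°.
Extended square 8, 2: +8·0.00833333° lon, +2·0.00416667° lat → SW at lon -108.267°, lat -47.5333°.
latitude -47.53333, longitude -108.26667.

-47.53333, -108.26667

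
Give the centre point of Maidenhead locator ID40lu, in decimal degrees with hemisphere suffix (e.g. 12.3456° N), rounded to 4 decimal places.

59.1458° S, 11.0417° W

Field I=8, D=3: +8·20° lon, +3·10° lat → SW at lon -20°, lat -60°.
Square 4, 0: +4·2° lon, +0·1° lat → SW at lon -12°, lat -60°.
Subsquare l=11, u=20: +11·0.0833333° lon, +20·0.0416667° lat → SW at lon -11.0833°, lat -59.1667°.
Cell spans 0.0833333° lon × 0.0416667° lat. Centre is SW corner plus half of each.
latitude 59.1458° S, longitude 11.0417° W.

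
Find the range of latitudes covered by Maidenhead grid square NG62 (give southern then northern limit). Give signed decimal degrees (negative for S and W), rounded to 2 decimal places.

-28.00, -27.00

Field N=13, G=6: +13·20° lon, +6·10° lat → SW at lon 80°, lat -30°.
Square 6, 2: +6·2° lon, +2·1° lat → SW at lon 92°, lat -28°.
Cell spans 2° lon × 1° lat.
south -28.00, north -27.00.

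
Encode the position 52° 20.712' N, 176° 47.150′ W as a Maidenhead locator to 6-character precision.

AO12oi

Shift to the Maidenhead origin (180°W, 90°S): lon 3.2142, lat 142.3452.
Field: lon ⌊3.2142/20⌋ = 0 → A; lat ⌊142.3452/10⌋ = 14 → O.
Square: lon ⌊3.2142/2⌋ = 1; lat ⌊2.3452/1⌋ = 2.
Subsquare: lon ⌊1.2142/0.0833333⌋ = 14 → o; lat ⌊0.3452/0.0416667⌋ = 8 → i.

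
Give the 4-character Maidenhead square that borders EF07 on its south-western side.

Longitude square 0; −1 → -1, wraps to 9, carry into field.
Longitude field E = 4; −1 → 3 = D.
Latitude square 7; −1 → 6.

DF96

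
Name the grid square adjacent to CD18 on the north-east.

Longitude square 1; +1 → 2.
Latitude square 8; +1 → 9.

CD29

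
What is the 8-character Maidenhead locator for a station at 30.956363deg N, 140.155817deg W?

BM90ww19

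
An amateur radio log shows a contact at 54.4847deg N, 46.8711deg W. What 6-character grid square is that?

Offset from 180°W / 90°S: lon 133.1289°, lat 144.4847°.
Field (20°×10°, letters A–R): 133.1289/20 → 6 → G, 144.4847/10 → 14 → O; chars GO.
Square (2°×1°, digits 0–9): 13.1289/2 → 6, 4.4847/1 → 4; chars 64.
Subsquare (5′×2.5′, letters a–x): 1.1289/0.0833333 → 13 → n, 0.4847/0.0416667 → 11 → l; chars nl.

GO64nl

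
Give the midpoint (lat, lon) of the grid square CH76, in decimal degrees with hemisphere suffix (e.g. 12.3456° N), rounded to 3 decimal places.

13.500° S, 125.000° W

Field C=2, H=7: +2·20° lon, +7·10° lat → SW at lon -140°, lat -20°.
Square 7, 6: +7·2° lon, +6·1° lat → SW at lon -126°, lat -14°.
Cell spans 2° lon × 1° lat. Centre is SW corner plus half of each.
latitude 13.500° S, longitude 125.000° W.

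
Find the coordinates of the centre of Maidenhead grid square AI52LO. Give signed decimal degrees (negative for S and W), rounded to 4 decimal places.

-7.3958, -169.0417

Field A=0, I=8: +0·20° lon, +8·10° lat → SW at lon -180°, lat -10°.
Square 5, 2: +5·2° lon, +2·1° lat → SW at lon -170°, lat -8°.
Subsquare l=11, o=14: +11·0.0833333° lon, +14·0.0416667° lat → SW at lon -169.083°, lat -7.41667°.
Cell spans 0.0833333° lon × 0.0416667° lat. Centre is SW corner plus half of each.
latitude -7.3958, longitude -169.0417.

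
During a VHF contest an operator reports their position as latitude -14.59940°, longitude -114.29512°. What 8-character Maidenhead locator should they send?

DH25uj46

Shift to the Maidenhead origin (180°W, 90°S): lon 65.70488, lat 75.40060.
Field: 65.70488/20 → 3 → D, 75.40060/10 → 7 → H; chars DH.
Square: 5.70488/2 → 2, 5.40060/1 → 5; chars 25.
Subsquare: 1.70488/0.0833333 → 20 → u, 0.40060/0.0416667 → 9 → j; chars uj.
Extended square: 0.03821/0.00833333 → 4, 0.02560/0.00416667 → 6; chars 46.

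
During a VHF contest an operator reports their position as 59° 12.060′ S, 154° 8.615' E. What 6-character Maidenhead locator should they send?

Shift to the Maidenhead origin (180°W, 90°S): lon 334.1436, lat 30.7990.
Field: lon ⌊334.1436/20⌋ = 16 → Q; lat ⌊30.7990/10⌋ = 3 → D.
Square: lon ⌊14.1436/2⌋ = 7; lat ⌊0.7990/1⌋ = 0.
Subsquare: lon ⌊0.1436/0.0833333⌋ = 1 → b; lat ⌊0.7990/0.0416667⌋ = 19 → t.

QD70bt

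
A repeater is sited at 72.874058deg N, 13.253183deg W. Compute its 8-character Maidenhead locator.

IQ32iu99

Add 180° to longitude and 90° to latitude: 166.74682, 162.87406.
Field (20°×10°, letters A–R): 166.74682/20 → 8 → I, 162.87406/10 → 16 → Q; chars IQ.
Square (2°×1°, digits 0–9): 6.74682/2 → 3, 2.87406/1 → 2; chars 32.
Subsquare (5′×2.5′, letters a–x): 0.74682/0.0833333 → 8 → i, 0.87406/0.0416667 → 20 → u; chars iu.
Extended square (30″×15″, digits 0–9): 0.08015/0.00833333 → 9, 0.04072/0.00416667 → 9; chars 99.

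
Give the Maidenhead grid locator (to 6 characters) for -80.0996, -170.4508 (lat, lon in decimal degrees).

AA49sv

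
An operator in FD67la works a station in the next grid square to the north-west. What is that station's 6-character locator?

Longitude subsquare l = 11; −1 → 10 = k.
Latitude subsquare a = 0; +1 → 1 = b.

FD67kb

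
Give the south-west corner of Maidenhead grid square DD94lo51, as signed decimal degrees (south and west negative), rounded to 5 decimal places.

Field D=3, D=3: +3·20° lon, +3·10° lat → SW at lon -120°, lat -60°.
Square 9, 4: +9·2° lon, +4·1° lat → SW at lon -102°, lat -56°.
Subsquare l=11, o=14: +11·0.0833333° lon, +14·0.0416667° lat → SW at lon -101.083°, lat -55.4167°.
Extended square 5, 1: +5·0.00833333° lon, +1·0.00416667° lat → SW at lon -101.042°, lat -55.4125°.
latitude -55.41250, longitude -101.04167.

-55.41250, -101.04167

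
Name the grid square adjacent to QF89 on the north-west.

QG70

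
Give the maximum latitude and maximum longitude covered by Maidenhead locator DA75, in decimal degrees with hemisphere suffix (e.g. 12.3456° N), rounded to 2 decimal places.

Field D=3, A=0: +3·20° lon, +0·10° lat → SW at lon -120°, lat -90°.
Square 7, 5: +7·2° lon, +5·1° lat → SW at lon -106°, lat -85°.
Cell spans 2° lon × 1° lat. NE corner is SW corner plus one full cell.
latitude 84.00° S, longitude 104.00° W.

84.00° S, 104.00° W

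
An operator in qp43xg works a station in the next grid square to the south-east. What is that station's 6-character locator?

QP53af

Longitude subsquare x = 23; +1 → 24, wraps to 0 = a, carry into square.
Longitude square 4; +1 → 5.
Latitude subsquare g = 6; −1 → 5 = f.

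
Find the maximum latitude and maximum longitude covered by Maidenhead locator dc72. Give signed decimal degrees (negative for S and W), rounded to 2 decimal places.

Field D=3, C=2: +3·20° lon, +2·10° lat → SW at lon -120°, lat -70°.
Square 7, 2: +7·2° lon, +2·1° lat → SW at lon -106°, lat -68°.
Cell spans 2° lon × 1° lat. NE corner is SW corner plus one full cell.
latitude -67.00, longitude -104.00.

-67.00, -104.00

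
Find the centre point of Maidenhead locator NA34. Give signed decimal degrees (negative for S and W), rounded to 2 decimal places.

-85.50, 87.00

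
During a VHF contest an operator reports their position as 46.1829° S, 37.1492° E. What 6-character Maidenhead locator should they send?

Offset from 180°W / 90°S: lon 217.1492°, lat 43.8171°.
Field: lon ⌊217.1492/20⌋ = 10 → K; lat ⌊43.8171/10⌋ = 4 → E.
Square: lon ⌊17.1492/2⌋ = 8; lat ⌊3.8171/1⌋ = 3.
Subsquare: lon ⌊1.1492/0.0833333⌋ = 13 → n; lat ⌊0.8171/0.0416667⌋ = 19 → t.

KE83nt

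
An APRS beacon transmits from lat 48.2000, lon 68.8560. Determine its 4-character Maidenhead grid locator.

MN48

Add 180° to longitude and 90° to latitude: 248.86, 138.20.
Field: 248.86/20 → 12 → M, 138.20/10 → 13 → N; chars MN.
Square: 8.86/2 → 4, 8.20/1 → 8; chars 48.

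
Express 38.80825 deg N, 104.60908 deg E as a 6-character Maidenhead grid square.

Add 180° to longitude and 90° to latitude: 284.6091, 128.8082.
Field: lon ⌊284.6091/20⌋ = 14 → O; lat ⌊128.8082/10⌋ = 12 → M.
Square: lon ⌊4.6091/2⌋ = 2; lat ⌊8.8082/1⌋ = 8.
Subsquare: lon ⌊0.6091/0.0833333⌋ = 7 → h; lat ⌊0.8082/0.0416667⌋ = 19 → t.

OM28ht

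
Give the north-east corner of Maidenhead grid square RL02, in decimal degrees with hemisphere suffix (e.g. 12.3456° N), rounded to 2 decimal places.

23.00° N, 162.00° E

Field R=17, L=11: +17·20° lon, +11·10° lat → SW at lon 160°, lat 20°.
Square 0, 2: +0·2° lon, +2·1° lat → SW at lon 160°, lat 22°.
Cell spans 2° lon × 1° lat. NE corner is SW corner plus one full cell.
latitude 23.00° N, longitude 162.00° E.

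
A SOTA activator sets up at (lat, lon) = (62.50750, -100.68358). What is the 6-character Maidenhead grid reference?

DP92pm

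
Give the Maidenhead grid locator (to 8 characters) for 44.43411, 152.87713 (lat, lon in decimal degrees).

QN64kk54

Offset from 180°W / 90°S: lon 332.87713°, lat 134.43411°.
Field (20°×10°, letters A–R): lon ⌊332.87713/20⌋ = 16 → Q; lat ⌊134.43411/10⌋ = 13 → N.
Square (2°×1°, digits 0–9): lon ⌊12.87713/2⌋ = 6; lat ⌊4.43411/1⌋ = 4.
Subsquare (5′×2.5′, letters a–x): lon ⌊0.87713/0.0833333⌋ = 10 → k; lat ⌊0.43411/0.0416667⌋ = 10 → k.
Extended square (30″×15″, digits 0–9): lon ⌊0.04380/0.00833333⌋ = 5; lat ⌊0.01744/0.00416667⌋ = 4.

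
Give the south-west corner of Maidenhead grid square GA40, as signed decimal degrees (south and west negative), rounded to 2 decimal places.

-90.00, -52.00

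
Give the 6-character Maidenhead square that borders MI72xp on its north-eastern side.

MI82aq

Longitude subsquare x = 23; +1 → 24, wraps to 0 = a, carry into square.
Longitude square 7; +1 → 8.
Latitude subsquare p = 15; +1 → 16 = q.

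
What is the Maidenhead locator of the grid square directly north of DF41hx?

DF42ha

Latitude subsquare x = 23; +1 → 24, wraps to 0 = a, carry into square.
Latitude square 1; +1 → 2.
The longitude characters are unchanged.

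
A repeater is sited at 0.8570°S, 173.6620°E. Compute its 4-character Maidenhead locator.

RI69

Offset from 180°W / 90°S: lon 353.66°, lat 89.14°.
Field: lon ⌊353.66/20⌋ = 17 → R; lat ⌊89.14/10⌋ = 8 → I.
Square: lon ⌊13.66/2⌋ = 6; lat ⌊9.14/1⌋ = 9.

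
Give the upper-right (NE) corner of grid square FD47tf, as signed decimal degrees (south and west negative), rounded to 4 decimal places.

Field F=5, D=3: +5·20° lon, +3·10° lat → SW at lon -80°, lat -60°.
Square 4, 7: +4·2° lon, +7·1° lat → SW at lon -72°, lat -53°.
Subsquare t=19, f=5: +19·0.0833333° lon, +5·0.0416667° lat → SW at lon -70.4167°, lat -52.7917°.
Cell spans 0.0833333° lon × 0.0416667° lat. NE corner is SW corner plus one full cell.
latitude -52.7500, longitude -70.3333.

-52.7500, -70.3333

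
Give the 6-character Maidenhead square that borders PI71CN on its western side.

PI71bn

Longitude subsquare c = 2; −1 → 1 = b.
The latitude characters are unchanged.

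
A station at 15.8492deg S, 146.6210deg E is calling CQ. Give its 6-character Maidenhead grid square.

Offset from 180°W / 90°S: lon 326.6210°, lat 74.1508°.
Field (20°×10°, letters A–R): lon ⌊326.6210/20⌋ = 16 → Q; lat ⌊74.1508/10⌋ = 7 → H.
Square (2°×1°, digits 0–9): lon ⌊6.6210/2⌋ = 3; lat ⌊4.1508/1⌋ = 4.
Subsquare (5′×2.5′, letters a–x): lon ⌊0.6210/0.0833333⌋ = 7 → h; lat ⌊0.1508/0.0416667⌋ = 3 → d.

QH34hd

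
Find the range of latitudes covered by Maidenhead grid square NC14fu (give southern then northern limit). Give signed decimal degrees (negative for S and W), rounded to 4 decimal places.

-65.1667, -65.1250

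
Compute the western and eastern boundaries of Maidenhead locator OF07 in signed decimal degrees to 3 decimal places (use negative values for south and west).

100.000, 102.000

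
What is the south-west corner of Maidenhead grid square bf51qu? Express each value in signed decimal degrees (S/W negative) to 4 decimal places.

-38.1667, -148.6667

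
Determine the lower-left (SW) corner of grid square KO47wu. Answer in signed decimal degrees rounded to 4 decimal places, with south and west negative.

57.8333, 29.8333

Field K=10, O=14: +10·20° lon, +14·10° lat → SW at lon 20°, lat 50°.
Square 4, 7: +4·2° lon, +7·1° lat → SW at lon 28°, lat 57°.
Subsquare w=22, u=20: +22·0.0833333° lon, +20·0.0416667° lat → SW at lon 29.8333°, lat 57.8333°.
latitude 57.8333, longitude 29.8333.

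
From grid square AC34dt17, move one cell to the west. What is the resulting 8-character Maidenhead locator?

AC34dt07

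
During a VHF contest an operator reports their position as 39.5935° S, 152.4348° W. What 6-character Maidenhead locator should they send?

BF30sj

Add 180° to longitude and 90° to latitude: 27.5652, 50.4065.
Field: 27.5652/20 → 1 → B, 50.4065/10 → 5 → F; chars BF.
Square: 7.5652/2 → 3, 0.4065/1 → 0; chars 30.
Subsquare: 1.5652/0.0833333 → 18 → s, 0.4065/0.0416667 → 9 → j; chars sj.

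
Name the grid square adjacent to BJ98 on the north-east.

CJ09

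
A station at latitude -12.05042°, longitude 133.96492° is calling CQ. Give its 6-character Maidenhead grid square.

PH67xw

Offset from 180°W / 90°S: lon 313.9649°, lat 77.9496°.
Field (20°×10°, letters A–R): 313.9649/20 → 15 → P, 77.9496/10 → 7 → H; chars PH.
Square (2°×1°, digits 0–9): 13.9649/2 → 6, 7.9496/1 → 7; chars 67.
Subsquare (5′×2.5′, letters a–x): 1.9649/0.0833333 → 23 → x, 0.9496/0.0416667 → 22 → w; chars xw.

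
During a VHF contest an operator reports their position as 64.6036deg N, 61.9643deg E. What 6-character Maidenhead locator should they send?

MP04xo

Shift to the Maidenhead origin (180°W, 90°S): lon 241.9643, lat 154.6036.
Field: lon ⌊241.9643/20⌋ = 12 → M; lat ⌊154.6036/10⌋ = 15 → P.
Square: lon ⌊1.9643/2⌋ = 0; lat ⌊4.6036/1⌋ = 4.
Subsquare: lon ⌊1.9643/0.0833333⌋ = 23 → x; lat ⌊0.6036/0.0416667⌋ = 14 → o.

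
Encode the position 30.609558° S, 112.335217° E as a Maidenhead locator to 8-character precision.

OF69ej03

Add 180° to longitude and 90° to latitude: 292.33522, 59.39044.
Field: lon ⌊292.33522/20⌋ = 14 → O; lat ⌊59.39044/10⌋ = 5 → F.
Square: lon ⌊12.33522/2⌋ = 6; lat ⌊9.39044/1⌋ = 9.
Subsquare: lon ⌊0.33522/0.0833333⌋ = 4 → e; lat ⌊0.39044/0.0416667⌋ = 9 → j.
Extended square: lon ⌊0.00188/0.00833333⌋ = 0; lat ⌊0.01544/0.00416667⌋ = 3.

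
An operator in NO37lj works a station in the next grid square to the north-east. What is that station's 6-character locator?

NO37mk

Longitude subsquare l = 11; +1 → 12 = m.
Latitude subsquare j = 9; +1 → 10 = k.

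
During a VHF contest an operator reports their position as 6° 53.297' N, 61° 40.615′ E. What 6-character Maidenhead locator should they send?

Add 180° to longitude and 90° to latitude: 241.6769, 96.8883.
Field: lon ⌊241.6769/20⌋ = 12 → M; lat ⌊96.8883/10⌋ = 9 → J.
Square: lon ⌊1.6769/2⌋ = 0; lat ⌊6.8883/1⌋ = 6.
Subsquare: lon ⌊1.6769/0.0833333⌋ = 20 → u; lat ⌊0.8883/0.0416667⌋ = 21 → v.

MJ06uv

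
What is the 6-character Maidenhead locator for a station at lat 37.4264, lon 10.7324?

JM57ik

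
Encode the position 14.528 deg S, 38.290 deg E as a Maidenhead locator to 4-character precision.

KH95

Offset from 180°W / 90°S: lon 218.29°, lat 75.47°.
Field: 218.29/20 → 10 → K, 75.47/10 → 7 → H; chars KH.
Square: 18.29/2 → 9, 5.47/1 → 5; chars 95.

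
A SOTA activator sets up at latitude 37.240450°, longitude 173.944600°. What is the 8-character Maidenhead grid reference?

Add 180° to longitude and 90° to latitude: 353.94460, 127.24045.
Field: lon ⌊353.94460/20⌋ = 17 → R; lat ⌊127.24045/10⌋ = 12 → M.
Square: lon ⌊13.94460/2⌋ = 6; lat ⌊7.24045/1⌋ = 7.
Subsquare: lon ⌊1.94460/0.0833333⌋ = 23 → x; lat ⌊0.24045/0.0416667⌋ = 5 → f.
Extended square: lon ⌊0.02793/0.00833333⌋ = 3; lat ⌊0.03212/0.00416667⌋ = 7.

RM67xf37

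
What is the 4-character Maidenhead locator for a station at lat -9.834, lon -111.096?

Shift to the Maidenhead origin (180°W, 90°S): lon 68.90, lat 80.17.
Field (20°×10°, letters A–R): 68.90/20 → 3 → D, 80.17/10 → 8 → I; chars DI.
Square (2°×1°, digits 0–9): 8.90/2 → 4, 0.17/1 → 0; chars 40.

DI40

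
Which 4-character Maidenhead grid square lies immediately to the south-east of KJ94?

Longitude square 9; +1 → 10, wraps to 0, carry into field.
Longitude field K = 10; +1 → 11 = L.
Latitude square 4; −1 → 3.

LJ03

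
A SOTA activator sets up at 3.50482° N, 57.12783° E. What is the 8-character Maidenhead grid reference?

Add 180° to longitude and 90° to latitude: 237.12783, 93.50482.
Field: lon ⌊237.12783/20⌋ = 11 → L; lat ⌊93.50482/10⌋ = 9 → J.
Square: lon ⌊17.12783/2⌋ = 8; lat ⌊3.50482/1⌋ = 3.
Subsquare: lon ⌊1.12783/0.0833333⌋ = 13 → n; lat ⌊0.50482/0.0416667⌋ = 12 → m.
Extended square: lon ⌊0.04450/0.00833333⌋ = 5; lat ⌊0.00482/0.00416667⌋ = 1.

LJ83nm51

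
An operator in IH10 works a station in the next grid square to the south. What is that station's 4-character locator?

Latitude square 0; −1 → -1, wraps to 9, carry into field.
Latitude field H = 7; −1 → 6 = G.
The longitude characters are unchanged.

IG19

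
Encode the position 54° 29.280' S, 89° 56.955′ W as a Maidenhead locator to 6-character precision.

ED55am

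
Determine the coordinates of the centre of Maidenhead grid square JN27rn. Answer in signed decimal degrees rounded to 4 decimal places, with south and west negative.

Field J=9, N=13: +9·20° lon, +13·10° lat → SW at lon 0°, lat 40°.
Square 2, 7: +2·2° lon, +7·1° lat → SW at lon 4°, lat 47°.
Subsquare r=17, n=13: +17·0.0833333° lon, +13·0.0416667° lat → SW at lon 5.41667°, lat 47.5417°.
Cell spans 0.0833333° lon × 0.0416667° lat. Centre is SW corner plus half of each.
latitude 47.5625, longitude 5.4583.

47.5625, 5.4583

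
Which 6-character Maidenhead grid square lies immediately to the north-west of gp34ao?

Longitude subsquare a = 0; −1 → -1, wraps to 23 = x, carry into square.
Longitude square 3; −1 → 2.
Latitude subsquare o = 14; +1 → 15 = p.

GP24xp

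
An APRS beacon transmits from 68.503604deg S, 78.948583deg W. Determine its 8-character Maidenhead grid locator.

FC01ml69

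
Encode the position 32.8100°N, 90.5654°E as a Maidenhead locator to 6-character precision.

NM52gt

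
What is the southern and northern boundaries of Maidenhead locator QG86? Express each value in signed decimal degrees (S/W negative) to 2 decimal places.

-24.00, -23.00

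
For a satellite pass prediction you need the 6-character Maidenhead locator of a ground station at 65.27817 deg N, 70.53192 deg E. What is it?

Offset from 180°W / 90°S: lon 250.5319°, lat 155.2782°.
Field: 250.5319/20 → 12 → M, 155.2782/10 → 15 → P; chars MP.
Square: 10.5319/2 → 5, 5.2782/1 → 5; chars 55.
Subsquare: 0.5319/0.0833333 → 6 → g, 0.2782/0.0416667 → 6 → g; chars gg.

MP55gg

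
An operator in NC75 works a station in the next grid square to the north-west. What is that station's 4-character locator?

NC66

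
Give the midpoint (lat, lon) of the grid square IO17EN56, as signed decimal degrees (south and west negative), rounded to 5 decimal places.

Field I=8, O=14: +8·20° lon, +14·10° lat → SW at lon -20°, lat 50°.
Square 1, 7: +1·2° lon, +7·1° lat → SW at lon -18°, lat 57°.
Subsquare e=4, n=13: +4·0.0833333° lon, +13·0.0416667° lat → SW at lon -17.6667°, lat 57.5417°.
Extended square 5, 6: +5·0.00833333° lon, +6·0.00416667° lat → SW at lon -17.625°, lat 57.5667°.
Cell spans 0.00833333° lon × 0.00416667° lat. Centre is SW corner plus half of each.
latitude 57.56875, longitude -17.62083.

57.56875, -17.62083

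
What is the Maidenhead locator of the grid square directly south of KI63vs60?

Latitude extended square 0; −1 → -1, wraps to 9, carry into subsquare.
Latitude subsquare s = 18; −1 → 17 = r.
The longitude characters are unchanged.

KI63vr69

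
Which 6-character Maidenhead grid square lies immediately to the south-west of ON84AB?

ON74xa

Longitude subsquare a = 0; −1 → -1, wraps to 23 = x, carry into square.
Longitude square 8; −1 → 7.
Latitude subsquare b = 1; −1 → 0 = a.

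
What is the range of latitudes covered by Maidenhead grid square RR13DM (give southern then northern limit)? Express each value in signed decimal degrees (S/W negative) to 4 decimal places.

Field R=17, R=17: +17·20° lon, +17·10° lat → SW at lon 160°, lat 80°.
Square 1, 3: +1·2° lon, +3·1° lat → SW at lon 162°, lat 83°.
Subsquare d=3, m=12: +3·0.0833333° lon, +12·0.0416667° lat → SW at lon 162.25°, lat 83.5°.
Cell spans 0.0833333° lon × 0.0416667° lat.
south 83.5000, north 83.5417.

83.5000, 83.5417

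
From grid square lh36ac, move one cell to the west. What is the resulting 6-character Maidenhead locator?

LH26xc

Longitude subsquare a = 0; −1 → -1, wraps to 23 = x, carry into square.
Longitude square 3; −1 → 2.
The latitude characters are unchanged.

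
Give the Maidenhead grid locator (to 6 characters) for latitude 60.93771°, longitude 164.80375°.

RP20jw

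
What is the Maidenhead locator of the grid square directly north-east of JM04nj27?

JM04nj38

Longitude extended square 2; +1 → 3.
Latitude extended square 7; +1 → 8.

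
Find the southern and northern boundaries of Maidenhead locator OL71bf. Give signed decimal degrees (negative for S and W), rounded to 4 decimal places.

21.2083, 21.2500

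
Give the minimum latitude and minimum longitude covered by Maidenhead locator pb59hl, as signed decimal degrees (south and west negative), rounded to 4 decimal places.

-70.5417, 130.5833

Field P=15, B=1: +15·20° lon, +1·10° lat → SW at lon 120°, lat -80°.
Square 5, 9: +5·2° lon, +9·1° lat → SW at lon 130°, lat -71°.
Subsquare h=7, l=11: +7·0.0833333° lon, +11·0.0416667° lat → SW at lon 130.583°, lat -70.5417°.
latitude -70.5417, longitude 130.5833.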